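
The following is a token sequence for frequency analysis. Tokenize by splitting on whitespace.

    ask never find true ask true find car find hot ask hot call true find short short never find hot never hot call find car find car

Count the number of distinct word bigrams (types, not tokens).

27 tokens → 26 bigram windows in total.
Repeated bigrams (each contributes count−1 duplicates):
  find car: 3
  car find: 2
  find hot: 2
  hot call: 2
  never find: 2
  true find: 2
7 duplicate windows → 26 − 7 = 19 distinct.

19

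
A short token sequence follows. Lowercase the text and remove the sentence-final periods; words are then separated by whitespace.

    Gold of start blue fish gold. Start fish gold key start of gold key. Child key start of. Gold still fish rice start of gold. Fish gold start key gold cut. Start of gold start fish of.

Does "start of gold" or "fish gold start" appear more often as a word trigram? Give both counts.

"start of gold": 4 occurrences
"fish gold start": 2 occurrences

"start of gold" (4 vs 2)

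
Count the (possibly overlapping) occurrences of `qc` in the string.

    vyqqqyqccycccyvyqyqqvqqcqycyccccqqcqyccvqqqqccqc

5

Sliding a length-2 window over the 48 characters (47 positions):
  position 7–8: qc
  position 23–24: qc
  position 34–35: qc
  position 44–45: qc
  position 47–48: qc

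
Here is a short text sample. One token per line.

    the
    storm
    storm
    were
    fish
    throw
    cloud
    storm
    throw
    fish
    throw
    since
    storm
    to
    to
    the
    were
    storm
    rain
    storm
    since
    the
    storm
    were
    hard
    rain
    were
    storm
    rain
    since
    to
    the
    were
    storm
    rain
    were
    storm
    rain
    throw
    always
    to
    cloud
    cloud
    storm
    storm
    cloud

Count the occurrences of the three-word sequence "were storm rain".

4

Scanning the 44 overlapping trigram windows for "were storm rain":
  position 17–19: were storm rain
  position 27–29: were storm rain
  position 33–35: were storm rain
  position 36–38: were storm rain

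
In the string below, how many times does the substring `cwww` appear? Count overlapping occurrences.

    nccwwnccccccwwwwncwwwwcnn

Sliding a length-4 window over the 25 characters (22 positions):
  position 12–15: cwww
  position 18–21: cwww

2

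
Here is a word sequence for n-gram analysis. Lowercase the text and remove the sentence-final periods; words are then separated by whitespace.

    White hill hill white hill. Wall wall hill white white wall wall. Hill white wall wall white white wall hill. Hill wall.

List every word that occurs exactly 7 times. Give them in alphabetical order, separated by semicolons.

hill; white

Unigram counts meeting the condition (exactly 7 times):
  hill: 7
  white: 7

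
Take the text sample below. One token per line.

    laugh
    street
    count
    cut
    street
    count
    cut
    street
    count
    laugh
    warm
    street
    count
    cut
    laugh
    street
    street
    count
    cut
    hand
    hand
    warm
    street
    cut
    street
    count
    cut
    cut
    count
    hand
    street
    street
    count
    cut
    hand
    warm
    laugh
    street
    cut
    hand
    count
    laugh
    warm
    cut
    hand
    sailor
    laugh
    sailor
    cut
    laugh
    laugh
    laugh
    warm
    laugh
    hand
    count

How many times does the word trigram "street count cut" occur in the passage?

Scanning the 54 overlapping trigram windows for "street count cut":
  position 2–4: street count cut
  position 5–7: street count cut
  position 12–14: street count cut
  position 17–19: street count cut
  position 25–27: street count cut
  position 32–34: street count cut

6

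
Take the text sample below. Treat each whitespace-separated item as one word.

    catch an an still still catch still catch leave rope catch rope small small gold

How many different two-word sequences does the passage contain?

13

15 tokens → 14 bigram windows in total.
Repeated bigrams (each contributes count−1 duplicates):
  still catch: 2
1 duplicate windows → 14 − 1 = 13 distinct.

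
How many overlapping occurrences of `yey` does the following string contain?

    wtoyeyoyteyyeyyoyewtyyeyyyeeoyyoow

Sliding a length-3 window over the 34 characters (32 positions):
  position 4–6: yey
  position 12–14: yey
  position 22–24: yey

3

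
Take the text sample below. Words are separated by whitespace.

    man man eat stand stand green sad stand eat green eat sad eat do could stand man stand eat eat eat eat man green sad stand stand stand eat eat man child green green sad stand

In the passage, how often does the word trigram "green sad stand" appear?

Scanning the 34 overlapping trigram windows for "green sad stand":
  position 6–8: green sad stand
  position 24–26: green sad stand
  position 34–36: green sad stand

3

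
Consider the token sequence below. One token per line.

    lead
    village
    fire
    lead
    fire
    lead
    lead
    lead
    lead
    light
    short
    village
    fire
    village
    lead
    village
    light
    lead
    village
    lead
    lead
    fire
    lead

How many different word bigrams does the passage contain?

23 tokens → 22 bigram windows in total.
Repeated bigrams (each contributes count−1 duplicates):
  lead lead: 4
  fire lead: 3
  lead village: 3
  lead fire: 2
  village fire: 2
  village lead: 2
10 duplicate windows → 22 − 10 = 12 distinct.

12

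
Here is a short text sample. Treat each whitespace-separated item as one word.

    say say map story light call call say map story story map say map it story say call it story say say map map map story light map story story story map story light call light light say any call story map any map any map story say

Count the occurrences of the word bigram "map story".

Scanning the 47 overlapping bigram windows for "map story":
  position 3–4: map story
  position 9–10: map story
  position 25–26: map story
  position 28–29: map story
  position 32–33: map story
  position 46–47: map story

6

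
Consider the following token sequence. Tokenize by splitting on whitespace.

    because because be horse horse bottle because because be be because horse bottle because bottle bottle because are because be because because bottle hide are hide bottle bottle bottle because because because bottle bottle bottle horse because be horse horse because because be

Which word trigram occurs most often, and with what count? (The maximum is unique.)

Trigram frequencies (highest first):
  because because be: 3
  because be horse: 2
  be horse horse: 2
  horse bottle because: 2
  bottle because because: 2
  because bottle bottle: 2
  … (25 more, each ≤ 2)

"because because be", 3 times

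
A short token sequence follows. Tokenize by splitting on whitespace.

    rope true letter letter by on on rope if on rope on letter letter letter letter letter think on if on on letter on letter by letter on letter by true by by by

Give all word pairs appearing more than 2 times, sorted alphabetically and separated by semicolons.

Bigram counts meeting the condition (more than 2 times):
  letter by: 3
  letter letter: 5
  on letter: 4

letter by; letter letter; on letter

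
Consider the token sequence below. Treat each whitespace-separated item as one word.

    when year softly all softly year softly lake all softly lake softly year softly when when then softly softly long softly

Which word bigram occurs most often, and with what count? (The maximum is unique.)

Bigram frequencies (highest first):
  year softly: 3
  all softly: 2
  softly year: 2
  softly lake: 2
  when year: 1
  softly all: 1
  … (9 more, each ≤ 1)

"year softly", 3 times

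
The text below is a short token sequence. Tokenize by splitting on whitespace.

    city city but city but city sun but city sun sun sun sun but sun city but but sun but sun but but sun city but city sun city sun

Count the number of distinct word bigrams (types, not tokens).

30 tokens → 29 bigram windows in total.
Repeated bigrams (each contributes count−1 duplicates):
  but city: 4
  but sun: 4
  city but: 4
  city sun: 4
  sun but: 4
  sun city: 3
  sun sun: 3
  but but: 2
20 duplicate windows → 29 − 20 = 9 distinct.

9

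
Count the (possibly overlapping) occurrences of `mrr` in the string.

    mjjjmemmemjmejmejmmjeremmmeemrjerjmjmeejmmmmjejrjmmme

Sliding a length-3 window over the 53 characters (51 positions):
  (no match at any position)

0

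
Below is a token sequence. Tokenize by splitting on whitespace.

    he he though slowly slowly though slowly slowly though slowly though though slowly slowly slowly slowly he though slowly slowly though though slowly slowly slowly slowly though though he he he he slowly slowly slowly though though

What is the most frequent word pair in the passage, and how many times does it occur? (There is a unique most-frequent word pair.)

"slowly slowly", 11 times

Bigram frequencies (highest first):
  slowly slowly: 11
  though slowly: 6
  slowly though: 6
  he he: 4
  though though: 4
  he though: 2
  … (3 more, each ≤ 1)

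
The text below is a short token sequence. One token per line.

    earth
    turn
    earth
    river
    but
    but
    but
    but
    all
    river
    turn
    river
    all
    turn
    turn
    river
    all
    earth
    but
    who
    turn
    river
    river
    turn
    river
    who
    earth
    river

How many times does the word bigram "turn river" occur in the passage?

4

Scanning the 27 overlapping bigram windows for "turn river":
  position 11–12: turn river
  position 15–16: turn river
  position 21–22: turn river
  position 24–25: turn river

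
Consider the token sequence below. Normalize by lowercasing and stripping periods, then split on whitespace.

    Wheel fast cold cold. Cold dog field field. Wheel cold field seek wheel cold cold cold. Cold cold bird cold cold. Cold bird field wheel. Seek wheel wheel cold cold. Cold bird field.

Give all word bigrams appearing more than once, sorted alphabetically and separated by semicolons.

Bigram counts meeting the condition (more than once):
  bird field: 2
  cold bird: 3
  cold cold: 10
  field wheel: 2
  seek wheel: 2
  wheel cold: 3

bird field; cold bird; cold cold; field wheel; seek wheel; wheel cold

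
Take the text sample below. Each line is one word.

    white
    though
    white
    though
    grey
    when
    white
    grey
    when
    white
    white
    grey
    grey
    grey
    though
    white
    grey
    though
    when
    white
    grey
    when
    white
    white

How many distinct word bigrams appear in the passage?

10

24 tokens → 23 bigram windows in total.
Repeated bigrams (each contributes count−1 duplicates):
  when white: 4
  white grey: 4
  grey when: 3
  grey grey: 2
  grey though: 2
  though white: 2
  white though: 2
  white white: 2
13 duplicate windows → 23 − 13 = 10 distinct.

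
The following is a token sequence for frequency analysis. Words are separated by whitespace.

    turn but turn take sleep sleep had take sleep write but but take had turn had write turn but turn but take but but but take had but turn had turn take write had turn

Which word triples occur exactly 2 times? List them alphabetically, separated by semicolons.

Trigram counts meeting the condition (exactly 2 times):
  but but take: 2
  but take had: 2
  turn but turn: 2

but but take; but take had; turn but turn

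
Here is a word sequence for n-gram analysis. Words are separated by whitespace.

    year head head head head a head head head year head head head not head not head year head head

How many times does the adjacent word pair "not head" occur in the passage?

Scanning the 19 overlapping bigram windows for "not head":
  position 14–15: not head
  position 16–17: not head

2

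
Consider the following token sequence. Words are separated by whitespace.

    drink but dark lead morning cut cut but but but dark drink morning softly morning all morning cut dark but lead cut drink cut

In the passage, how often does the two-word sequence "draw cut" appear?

Scanning the 23 overlapping bigram windows for "draw cut":
  (none found)

0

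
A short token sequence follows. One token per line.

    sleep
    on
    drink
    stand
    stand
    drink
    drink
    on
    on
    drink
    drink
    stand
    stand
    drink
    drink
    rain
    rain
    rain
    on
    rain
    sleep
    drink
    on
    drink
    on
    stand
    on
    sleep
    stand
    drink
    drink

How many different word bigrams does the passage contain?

18

31 tokens → 30 bigram windows in total.
Repeated bigrams (each contributes count−1 duplicates):
  drink drink: 4
  drink on: 3
  on drink: 3
  stand drink: 3
  drink stand: 2
  rain rain: 2
  stand stand: 2
12 duplicate windows → 30 − 12 = 18 distinct.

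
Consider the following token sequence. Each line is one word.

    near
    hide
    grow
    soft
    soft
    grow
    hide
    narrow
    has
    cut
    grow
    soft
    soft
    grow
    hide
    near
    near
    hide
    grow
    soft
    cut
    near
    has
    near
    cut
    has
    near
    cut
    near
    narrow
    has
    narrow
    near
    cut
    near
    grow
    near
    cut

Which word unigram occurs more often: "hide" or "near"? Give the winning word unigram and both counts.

"hide": 4 occurrences
"near": 10 occurrences

"near" (10 vs 4)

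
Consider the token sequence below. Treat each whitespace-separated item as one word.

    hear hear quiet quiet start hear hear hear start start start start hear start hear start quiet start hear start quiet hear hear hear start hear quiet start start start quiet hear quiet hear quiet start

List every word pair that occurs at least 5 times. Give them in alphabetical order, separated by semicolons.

Bigram counts meeting the condition (at least 5 times):
  hear hear: 5
  hear start: 5
  start hear: 5
  start start: 5

hear hear; hear start; start hear; start start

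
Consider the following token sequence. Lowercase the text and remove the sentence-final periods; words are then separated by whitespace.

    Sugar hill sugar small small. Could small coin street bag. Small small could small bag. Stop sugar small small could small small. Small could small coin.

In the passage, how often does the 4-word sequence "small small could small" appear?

4

Scanning the 23 overlapping 4-gram windows for "small small could small":
  position 4–7: small small could small
  position 11–14: small small could small
  position 18–21: small small could small
  position 22–25: small small could small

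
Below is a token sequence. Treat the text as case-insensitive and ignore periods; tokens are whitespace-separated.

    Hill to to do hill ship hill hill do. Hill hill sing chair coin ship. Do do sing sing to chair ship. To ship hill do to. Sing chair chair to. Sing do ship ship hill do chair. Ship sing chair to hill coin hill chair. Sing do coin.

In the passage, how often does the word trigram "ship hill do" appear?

2

Scanning the 47 overlapping trigram windows for "ship hill do":
  position 24–26: ship hill do
  position 35–37: ship hill do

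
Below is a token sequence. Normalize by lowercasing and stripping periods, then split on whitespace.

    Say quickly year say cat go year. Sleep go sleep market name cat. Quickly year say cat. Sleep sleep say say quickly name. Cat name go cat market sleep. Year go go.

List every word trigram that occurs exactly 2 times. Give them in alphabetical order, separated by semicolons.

quickly year say; year say cat

Trigram counts meeting the condition (exactly 2 times):
  quickly year say: 2
  year say cat: 2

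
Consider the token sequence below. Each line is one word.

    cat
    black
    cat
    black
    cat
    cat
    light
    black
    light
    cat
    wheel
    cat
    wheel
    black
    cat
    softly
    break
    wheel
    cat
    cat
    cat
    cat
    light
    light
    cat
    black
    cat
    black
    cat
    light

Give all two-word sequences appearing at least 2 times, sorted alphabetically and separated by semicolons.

black cat; cat black; cat cat; cat light; cat wheel; light cat; wheel cat

Bigram counts meeting the condition (at least 2 times):
  black cat: 5
  cat black: 4
  cat cat: 4
  cat light: 3
  cat wheel: 2
  light cat: 2
  wheel cat: 2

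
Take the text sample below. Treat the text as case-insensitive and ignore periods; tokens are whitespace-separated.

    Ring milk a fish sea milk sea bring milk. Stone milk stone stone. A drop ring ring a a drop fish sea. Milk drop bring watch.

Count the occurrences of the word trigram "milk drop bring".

Scanning the 24 overlapping trigram windows for "milk drop bring":
  position 23–25: milk drop bring

1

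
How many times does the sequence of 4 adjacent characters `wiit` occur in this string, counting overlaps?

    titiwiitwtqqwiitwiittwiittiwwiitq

5

Sliding a length-4 window over the 33 characters (30 positions):
  position 5–8: wiit
  position 13–16: wiit
  position 17–20: wiit
  position 22–25: wiit
  position 29–32: wiit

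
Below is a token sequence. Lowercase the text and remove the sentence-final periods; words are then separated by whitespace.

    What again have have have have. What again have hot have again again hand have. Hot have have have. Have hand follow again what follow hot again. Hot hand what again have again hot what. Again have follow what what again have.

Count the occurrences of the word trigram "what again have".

Scanning the 40 overlapping trigram windows for "what again have":
  position 1–3: what again have
  position 7–9: what again have
  position 30–32: what again have
  position 35–37: what again have
  position 40–42: what again have

5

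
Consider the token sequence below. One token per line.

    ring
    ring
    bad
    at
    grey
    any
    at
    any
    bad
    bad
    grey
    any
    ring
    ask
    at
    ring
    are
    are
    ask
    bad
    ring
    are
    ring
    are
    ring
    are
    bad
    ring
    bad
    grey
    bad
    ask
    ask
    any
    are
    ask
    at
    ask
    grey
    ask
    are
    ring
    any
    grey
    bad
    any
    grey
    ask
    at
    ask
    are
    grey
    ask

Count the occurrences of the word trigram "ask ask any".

1

Scanning the 51 overlapping trigram windows for "ask ask any":
  position 32–34: ask ask any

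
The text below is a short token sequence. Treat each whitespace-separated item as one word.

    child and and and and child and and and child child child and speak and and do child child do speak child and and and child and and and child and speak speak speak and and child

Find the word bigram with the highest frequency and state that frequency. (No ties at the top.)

Bigram frequencies (highest first):
  and and: 11
  child and: 6
  and child: 5
  child child: 3
  and speak: 2
  speak and: 2
  … (6 more, each ≤ 2)

"and and", 11 times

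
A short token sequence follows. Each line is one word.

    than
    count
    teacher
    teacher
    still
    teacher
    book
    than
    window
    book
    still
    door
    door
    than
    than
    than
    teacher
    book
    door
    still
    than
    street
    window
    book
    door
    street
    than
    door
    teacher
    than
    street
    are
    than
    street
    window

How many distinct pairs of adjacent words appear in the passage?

27

35 tokens → 34 bigram windows in total.
Repeated bigrams (each contributes count−1 duplicates):
  than street: 3
  book door: 2
  street window: 2
  teacher book: 2
  than than: 2
  window book: 2
7 duplicate windows → 34 − 7 = 27 distinct.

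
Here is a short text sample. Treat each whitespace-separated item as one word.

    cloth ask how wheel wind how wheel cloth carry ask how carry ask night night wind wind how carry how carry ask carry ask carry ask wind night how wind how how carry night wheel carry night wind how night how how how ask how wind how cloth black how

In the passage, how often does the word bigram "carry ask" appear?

Scanning the 49 overlapping bigram windows for "carry ask":
  position 9–10: carry ask
  position 12–13: carry ask
  position 21–22: carry ask
  position 23–24: carry ask
  position 25–26: carry ask

5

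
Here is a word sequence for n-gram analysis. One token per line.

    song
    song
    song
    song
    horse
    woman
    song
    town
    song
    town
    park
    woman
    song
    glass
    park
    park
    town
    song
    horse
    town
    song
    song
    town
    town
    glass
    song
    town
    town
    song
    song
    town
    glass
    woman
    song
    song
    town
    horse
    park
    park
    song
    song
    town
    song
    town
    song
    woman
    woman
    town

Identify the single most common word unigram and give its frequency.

"song", 19 times

Unigram frequencies (highest first):
  song: 19
  town: 13
  woman: 5
  park: 5
  horse: 3
  glass: 3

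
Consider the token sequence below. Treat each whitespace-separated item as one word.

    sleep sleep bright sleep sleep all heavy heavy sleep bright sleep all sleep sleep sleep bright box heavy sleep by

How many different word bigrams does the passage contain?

20 tokens → 19 bigram windows in total.
Repeated bigrams (each contributes count−1 duplicates):
  sleep sleep: 4
  sleep bright: 3
  bright sleep: 2
  heavy sleep: 2
  sleep all: 2
8 duplicate windows → 19 − 8 = 11 distinct.

11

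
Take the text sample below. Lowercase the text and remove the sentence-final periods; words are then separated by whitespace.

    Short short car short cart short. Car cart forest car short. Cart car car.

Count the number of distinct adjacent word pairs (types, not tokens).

14 tokens → 13 bigram windows in total.
Repeated bigrams (each contributes count−1 duplicates):
  car short: 2
  short car: 2
  short cart: 2
3 duplicate windows → 13 − 3 = 10 distinct.

10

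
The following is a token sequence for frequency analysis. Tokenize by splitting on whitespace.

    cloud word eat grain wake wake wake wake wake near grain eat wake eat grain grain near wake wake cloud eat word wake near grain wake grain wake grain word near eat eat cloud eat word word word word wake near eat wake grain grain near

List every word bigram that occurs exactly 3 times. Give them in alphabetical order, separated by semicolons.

grain wake; wake grain; wake near; word word

Bigram counts meeting the condition (exactly 3 times):
  grain wake: 3
  wake grain: 3
  wake near: 3
  word word: 3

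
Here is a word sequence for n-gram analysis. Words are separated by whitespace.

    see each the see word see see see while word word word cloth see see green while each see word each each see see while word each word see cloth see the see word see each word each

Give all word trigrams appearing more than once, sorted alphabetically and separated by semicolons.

Trigram counts meeting the condition (more than once):
  see see while: 2
  see while word: 2
  see word see: 2
  the see word: 2

see see while; see while word; see word see; the see word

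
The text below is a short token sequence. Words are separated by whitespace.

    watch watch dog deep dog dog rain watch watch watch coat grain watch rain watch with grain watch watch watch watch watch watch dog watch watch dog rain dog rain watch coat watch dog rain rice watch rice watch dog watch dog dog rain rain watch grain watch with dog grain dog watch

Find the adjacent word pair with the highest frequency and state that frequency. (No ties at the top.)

"watch watch", 9 times

Bigram frequencies (highest first):
  watch watch: 9
  watch dog: 6
  dog rain: 5
  rain watch: 4
  grain watch: 3
  dog watch: 3
  … (18 more, each ≤ 2)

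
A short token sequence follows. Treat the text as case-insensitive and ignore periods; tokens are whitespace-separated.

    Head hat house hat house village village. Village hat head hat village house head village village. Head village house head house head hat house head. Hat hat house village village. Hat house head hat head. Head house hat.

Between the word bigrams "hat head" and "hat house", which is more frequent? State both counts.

"hat head": 2 occurrences
"hat house": 5 occurrences

"hat house" (5 vs 2)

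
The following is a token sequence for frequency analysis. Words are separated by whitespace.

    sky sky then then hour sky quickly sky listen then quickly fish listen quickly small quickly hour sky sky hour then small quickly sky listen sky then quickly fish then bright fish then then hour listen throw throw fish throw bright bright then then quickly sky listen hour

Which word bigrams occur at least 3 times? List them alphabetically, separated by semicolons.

Bigram counts meeting the condition (at least 3 times):
  quickly sky: 3
  sky listen: 3
  then quickly: 3
  then then: 3

quickly sky; sky listen; then quickly; then then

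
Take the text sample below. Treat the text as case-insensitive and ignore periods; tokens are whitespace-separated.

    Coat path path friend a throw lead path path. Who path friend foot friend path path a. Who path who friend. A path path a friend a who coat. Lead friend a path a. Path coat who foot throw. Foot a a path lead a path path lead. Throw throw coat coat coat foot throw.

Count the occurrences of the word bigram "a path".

5

Scanning the 54 overlapping bigram windows for "a path":
  position 22–23: a path
  position 32–33: a path
  position 34–35: a path
  position 42–43: a path
  position 45–46: a path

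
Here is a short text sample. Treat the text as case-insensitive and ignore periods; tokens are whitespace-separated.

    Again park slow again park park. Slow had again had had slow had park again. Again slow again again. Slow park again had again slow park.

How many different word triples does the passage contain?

22

26 tokens → 24 trigram windows in total.
Repeated trigrams (each contributes count−1 duplicates):
  again again slow: 2
  again slow park: 2
2 duplicate windows → 24 − 2 = 22 distinct.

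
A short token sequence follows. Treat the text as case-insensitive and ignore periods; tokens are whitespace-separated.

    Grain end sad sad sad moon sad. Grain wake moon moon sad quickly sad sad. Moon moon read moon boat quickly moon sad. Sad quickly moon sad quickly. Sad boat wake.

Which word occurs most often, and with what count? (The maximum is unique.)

"sad", 11 times

Unigram frequencies (highest first):
  sad: 11
  moon: 8
  quickly: 4
  grain: 2
  wake: 2
  boat: 2
  … (2 more, each ≤ 1)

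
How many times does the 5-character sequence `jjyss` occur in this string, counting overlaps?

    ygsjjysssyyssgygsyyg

Sliding a length-5 window over the 20 characters (16 positions):
  position 4–8: jjyss

1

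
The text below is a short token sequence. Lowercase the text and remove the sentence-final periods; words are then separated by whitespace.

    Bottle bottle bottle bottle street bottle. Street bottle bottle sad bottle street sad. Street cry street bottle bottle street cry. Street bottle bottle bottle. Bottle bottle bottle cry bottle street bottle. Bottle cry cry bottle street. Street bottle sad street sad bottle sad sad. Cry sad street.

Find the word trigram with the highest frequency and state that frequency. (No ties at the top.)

"bottle bottle bottle", 6 times

Trigram frequencies (highest first):
  bottle bottle bottle: 6
  street bottle bottle: 4
  bottle street bottle: 3
  bottle bottle street: 2
  street cry street: 2
  cry street bottle: 2
  … (24 more, each ≤ 2)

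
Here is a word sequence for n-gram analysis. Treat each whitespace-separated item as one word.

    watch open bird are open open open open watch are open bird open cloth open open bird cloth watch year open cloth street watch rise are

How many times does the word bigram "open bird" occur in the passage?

Scanning the 25 overlapping bigram windows for "open bird":
  position 2–3: open bird
  position 11–12: open bird
  position 16–17: open bird

3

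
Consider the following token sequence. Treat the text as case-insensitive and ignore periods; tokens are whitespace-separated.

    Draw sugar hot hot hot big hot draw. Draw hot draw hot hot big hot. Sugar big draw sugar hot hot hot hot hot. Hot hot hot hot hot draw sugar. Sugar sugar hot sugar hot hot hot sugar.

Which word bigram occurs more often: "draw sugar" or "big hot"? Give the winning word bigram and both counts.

"draw sugar" (3 vs 2)

"draw sugar": 3 occurrences
"big hot": 2 occurrences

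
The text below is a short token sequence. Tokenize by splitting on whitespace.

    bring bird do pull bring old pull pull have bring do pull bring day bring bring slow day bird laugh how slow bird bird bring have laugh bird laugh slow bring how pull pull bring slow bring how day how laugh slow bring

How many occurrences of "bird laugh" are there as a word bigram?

Scanning the 42 overlapping bigram windows for "bird laugh":
  position 19–20: bird laugh
  position 28–29: bird laugh

2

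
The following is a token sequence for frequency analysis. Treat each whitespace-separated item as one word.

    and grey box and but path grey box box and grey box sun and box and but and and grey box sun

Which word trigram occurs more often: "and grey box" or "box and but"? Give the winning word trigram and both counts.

"and grey box" (3 vs 2)

"and grey box": 3 occurrences
"box and but": 2 occurrences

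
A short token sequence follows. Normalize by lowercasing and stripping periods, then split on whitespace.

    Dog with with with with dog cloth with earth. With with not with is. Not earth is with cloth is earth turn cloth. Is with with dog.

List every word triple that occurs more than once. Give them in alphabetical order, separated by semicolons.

with with dog; with with with

Trigram counts meeting the condition (more than once):
  with with dog: 2
  with with with: 2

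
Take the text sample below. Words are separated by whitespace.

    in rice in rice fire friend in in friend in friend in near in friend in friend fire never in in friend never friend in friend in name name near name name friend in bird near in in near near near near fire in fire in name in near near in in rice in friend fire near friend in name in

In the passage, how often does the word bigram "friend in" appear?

8

Scanning the 60 overlapping bigram windows for "friend in":
  position 6–7: friend in
  position 9–10: friend in
  position 11–12: friend in
  position 15–16: friend in
  position 24–25: friend in
  position 26–27: friend in
  position 33–34: friend in
  position 58–59: friend in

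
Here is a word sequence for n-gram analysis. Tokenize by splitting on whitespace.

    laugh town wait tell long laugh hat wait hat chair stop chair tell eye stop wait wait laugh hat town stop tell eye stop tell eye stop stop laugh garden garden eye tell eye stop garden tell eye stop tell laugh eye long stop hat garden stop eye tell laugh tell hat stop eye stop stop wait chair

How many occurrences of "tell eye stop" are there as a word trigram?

5

Scanning the 56 overlapping trigram windows for "tell eye stop":
  position 13–15: tell eye stop
  position 22–24: tell eye stop
  position 25–27: tell eye stop
  position 33–35: tell eye stop
  position 37–39: tell eye stop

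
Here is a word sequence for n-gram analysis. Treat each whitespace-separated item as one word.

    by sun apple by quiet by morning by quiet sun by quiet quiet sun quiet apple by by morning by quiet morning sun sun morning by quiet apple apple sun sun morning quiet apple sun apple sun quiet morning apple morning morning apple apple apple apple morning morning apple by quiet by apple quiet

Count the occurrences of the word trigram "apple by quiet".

Scanning the 52 overlapping trigram windows for "apple by quiet":
  position 3–5: apple by quiet
  position 49–51: apple by quiet

2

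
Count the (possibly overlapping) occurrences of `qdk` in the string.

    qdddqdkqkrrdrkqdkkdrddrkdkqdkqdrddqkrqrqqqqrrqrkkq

Sliding a length-3 window over the 50 characters (48 positions):
  position 5–7: qdk
  position 15–17: qdk
  position 27–29: qdk

3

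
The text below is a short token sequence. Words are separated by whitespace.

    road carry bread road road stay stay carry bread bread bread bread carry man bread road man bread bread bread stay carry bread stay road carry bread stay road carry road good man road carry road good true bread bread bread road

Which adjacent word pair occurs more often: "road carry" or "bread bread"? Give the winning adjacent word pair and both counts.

"bread bread" (7 vs 4)

"road carry": 4 occurrences
"bread bread": 7 occurrences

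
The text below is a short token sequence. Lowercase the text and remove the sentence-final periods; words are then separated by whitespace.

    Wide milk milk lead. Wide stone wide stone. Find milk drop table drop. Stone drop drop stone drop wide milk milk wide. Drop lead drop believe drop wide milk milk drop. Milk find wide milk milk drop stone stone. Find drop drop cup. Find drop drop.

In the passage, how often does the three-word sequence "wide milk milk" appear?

Scanning the 44 overlapping trigram windows for "wide milk milk":
  position 1–3: wide milk milk
  position 19–21: wide milk milk
  position 28–30: wide milk milk
  position 34–36: wide milk milk

4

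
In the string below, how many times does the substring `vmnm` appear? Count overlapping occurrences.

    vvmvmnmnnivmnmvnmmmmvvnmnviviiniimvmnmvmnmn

Sliding a length-4 window over the 43 characters (40 positions):
  position 4–7: vmnm
  position 11–14: vmnm
  position 35–38: vmnm
  position 39–42: vmnm

4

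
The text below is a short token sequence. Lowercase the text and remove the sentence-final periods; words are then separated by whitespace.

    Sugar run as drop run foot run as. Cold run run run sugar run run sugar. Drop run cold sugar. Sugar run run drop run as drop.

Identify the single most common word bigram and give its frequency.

"run run", 4 times

Bigram frequencies (highest first):
  run run: 4
  sugar run: 3
  run as: 3
  drop run: 3
  as drop: 2
  run sugar: 2
  … (9 more, each ≤ 1)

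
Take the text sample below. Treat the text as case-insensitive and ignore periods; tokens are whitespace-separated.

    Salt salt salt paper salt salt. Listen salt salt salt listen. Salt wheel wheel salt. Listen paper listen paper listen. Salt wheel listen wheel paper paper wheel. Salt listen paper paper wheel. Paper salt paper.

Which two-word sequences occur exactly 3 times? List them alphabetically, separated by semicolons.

listen paper; listen salt

Bigram counts meeting the condition (exactly 3 times):
  listen paper: 3
  listen salt: 3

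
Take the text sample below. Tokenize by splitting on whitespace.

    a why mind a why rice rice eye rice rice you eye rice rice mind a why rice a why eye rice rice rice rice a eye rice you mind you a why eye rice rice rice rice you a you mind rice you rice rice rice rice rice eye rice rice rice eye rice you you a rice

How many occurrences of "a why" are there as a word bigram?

Scanning the 58 overlapping bigram windows for "a why":
  position 1–2: a why
  position 4–5: a why
  position 16–17: a why
  position 19–20: a why
  position 32–33: a why

5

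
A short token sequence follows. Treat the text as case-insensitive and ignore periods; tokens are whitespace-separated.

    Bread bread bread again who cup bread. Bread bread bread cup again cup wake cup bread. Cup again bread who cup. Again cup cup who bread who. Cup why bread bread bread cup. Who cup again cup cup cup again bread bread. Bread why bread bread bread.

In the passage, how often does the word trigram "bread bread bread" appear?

Scanning the 45 overlapping trigram windows for "bread bread bread":
  position 1–3: bread bread bread
  position 7–9: bread bread bread
  position 8–10: bread bread bread
  position 30–32: bread bread bread
  position 41–43: bread bread bread
  position 45–47: bread bread bread

6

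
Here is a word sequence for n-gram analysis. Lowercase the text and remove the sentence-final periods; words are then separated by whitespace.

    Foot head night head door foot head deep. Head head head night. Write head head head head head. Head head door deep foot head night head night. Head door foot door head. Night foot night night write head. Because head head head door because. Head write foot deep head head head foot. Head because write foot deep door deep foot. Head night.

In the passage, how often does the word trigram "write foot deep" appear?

2

Scanning the 60 overlapping trigram windows for "write foot deep":
  position 46–48: write foot deep
  position 55–57: write foot deep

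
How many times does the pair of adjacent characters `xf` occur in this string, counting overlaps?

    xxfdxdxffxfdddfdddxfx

4

Sliding a length-2 window over the 21 characters (20 positions):
  position 2–3: xf
  position 7–8: xf
  position 10–11: xf
  position 19–20: xf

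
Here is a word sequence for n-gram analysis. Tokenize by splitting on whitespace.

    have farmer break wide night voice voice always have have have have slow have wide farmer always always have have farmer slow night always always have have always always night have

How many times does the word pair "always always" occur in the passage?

Scanning the 30 overlapping bigram windows for "always always":
  position 17–18: always always
  position 24–25: always always
  position 28–29: always always

3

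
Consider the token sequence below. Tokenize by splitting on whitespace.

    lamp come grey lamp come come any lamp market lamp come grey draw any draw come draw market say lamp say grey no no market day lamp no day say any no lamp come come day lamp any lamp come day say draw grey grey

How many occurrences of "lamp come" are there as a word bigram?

Scanning the 44 overlapping bigram windows for "lamp come":
  position 1–2: lamp come
  position 4–5: lamp come
  position 10–11: lamp come
  position 33–34: lamp come
  position 39–40: lamp come

5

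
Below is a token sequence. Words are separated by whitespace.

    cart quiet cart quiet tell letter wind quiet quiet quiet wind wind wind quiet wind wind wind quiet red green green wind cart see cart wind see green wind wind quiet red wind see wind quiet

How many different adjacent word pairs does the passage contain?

36 tokens → 35 bigram windows in total.
Repeated bigrams (each contributes count−1 duplicates):
  wind quiet: 5
  wind wind: 5
  cart quiet: 2
  green wind: 2
  quiet quiet: 2
  quiet red: 2
  quiet wind: 2
  wind see: 2
14 duplicate windows → 35 − 14 = 21 distinct.

21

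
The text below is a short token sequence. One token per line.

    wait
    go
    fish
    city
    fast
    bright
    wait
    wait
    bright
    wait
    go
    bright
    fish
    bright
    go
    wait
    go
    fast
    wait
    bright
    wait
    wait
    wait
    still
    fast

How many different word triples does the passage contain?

21

25 tokens → 23 trigram windows in total.
Repeated trigrams (each contributes count−1 duplicates):
  bright wait wait: 2
  wait bright wait: 2
2 duplicate windows → 23 − 2 = 21 distinct.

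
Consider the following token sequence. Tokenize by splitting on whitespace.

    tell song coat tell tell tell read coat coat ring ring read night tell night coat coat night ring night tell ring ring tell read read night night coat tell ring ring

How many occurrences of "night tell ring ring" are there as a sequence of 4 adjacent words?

1

Scanning the 29 overlapping 4-gram windows for "night tell ring ring":
  position 20–23: night tell ring ring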